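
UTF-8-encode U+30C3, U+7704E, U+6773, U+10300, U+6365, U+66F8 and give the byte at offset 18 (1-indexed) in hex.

0xE6

1-indexed offset 18 is 0-indexed offset 17.
U+30C3 → 3-byte form E3 83 83 at offsets 0–2.
U+7704E → 4-byte form F1 B7 81 8E at offsets 3–6.
U+6773 → 3-byte form E6 9D B3 at offsets 7–9.
U+10300 → 4-byte form F0 90 8C 80 at offsets 10–13.
U+6365 → 3-byte form E6 8D A5 at offsets 14–16.
U+66F8 → 3-byte form E6 9B B8 at offsets 17–19.
Offset 17 falls in char 6's range; it's byte 1 of E6 9B B8 = 0xE6.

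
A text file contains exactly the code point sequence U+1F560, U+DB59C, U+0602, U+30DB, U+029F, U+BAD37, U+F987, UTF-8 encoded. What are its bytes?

U+1F560: 4-byte form → F0 9F 95 A0.
U+DB59C: 4-byte form → F3 9B 96 9C.
U+0602: 2-byte form → D8 82.
U+30DB: 3-byte form → E3 83 9B.
U+029F: 2-byte form → CA 9F.
U+BAD37: 4-byte form → F2 BA B4 B7.
U+F987: 3-byte form → EF A6 87.
Concatenated (22 bytes): F0 9F 95 A0 F3 9B 96 9C D8 82 E3 83 9B CA 9F F2 BA B4 B7 EF A6 87.

F0 9F 95 A0 F3 9B 96 9C D8 82 E3 83 9B CA 9F F2 BA B4 B7 EF A6 87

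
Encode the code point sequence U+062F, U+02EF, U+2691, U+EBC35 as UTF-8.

U+062F: 2-byte form → D8 AF.
U+02EF: 2-byte form → CB AF.
U+2691: 3-byte form → E2 9A 91.
U+EBC35: 4-byte form → F3 AB B0 B5.
Concatenated (11 bytes): D8 AF CB AF E2 9A 91 F3 AB B0 B5.

D8 AF CB AF E2 9A 91 F3 AB B0 B5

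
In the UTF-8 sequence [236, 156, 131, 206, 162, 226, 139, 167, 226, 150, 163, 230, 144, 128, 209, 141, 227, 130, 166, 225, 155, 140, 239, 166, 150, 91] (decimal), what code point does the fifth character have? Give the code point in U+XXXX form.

U+6400

Offset 0: leading byte 0xEC = 11101100 → 3-byte char #1 = EC 9C 83.
Offset 3: leading byte 0xCE = 11001110 → 2-byte char #2 = CE A2.
Offset 5: leading byte 0xE2 = 11100010 → 3-byte char #3 = E2 8B A7.
Offset 8: leading byte 0xE2 = 11100010 → 3-byte char #4 = E2 96 A3.
Offset 11: leading byte 0xE6 = 11100110 → 3-byte char #5 = E6 90 80.
Leading byte 0xE6 = 11100110 matches 1110xxxx → 3-byte sequence.
Byte 1: 0xE6 = 11100110, payload 0110 (4 bits).
Byte 2: 0x90 = 10010000 (10xxxxxx ✓), payload 010000.
Byte 3: 0x80 = 10000000 (10xxxxxx ✓), payload 000000.
Concatenate: 0110010000000000 = 0x6400 (16 bits → U+6400).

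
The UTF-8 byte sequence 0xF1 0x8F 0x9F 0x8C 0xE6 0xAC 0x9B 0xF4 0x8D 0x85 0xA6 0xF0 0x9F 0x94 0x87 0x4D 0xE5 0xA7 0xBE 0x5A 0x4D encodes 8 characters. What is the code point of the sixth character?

U+59FE

Offset 0: leading byte 0xF1 = 11110001 → 4-byte char #1 = F1 8F 9F 8C.
Offset 4: leading byte 0xE6 = 11100110 → 3-byte char #2 = E6 AC 9B.
Offset 7: leading byte 0xF4 = 11110100 → 4-byte char #3 = F4 8D 85 A6.
Offset 11: leading byte 0xF0 = 11110000 → 4-byte char #4 = F0 9F 94 87.
Offset 15: leading byte 0x4D = 01001101 → 1-byte char #5 = 4D.
Offset 16: leading byte 0xE5 = 11100101 → 3-byte char #6 = E5 A7 BE.
Leading byte 0xE5 = 11100101 matches 1110xxxx → 3-byte sequence.
Byte 1: 0xE5 = 11100101, payload 0101 (4 bits).
Byte 2: 0xA7 = 10100111 (10xxxxxx ✓), payload 100111.
Byte 3: 0xBE = 10111110 (10xxxxxx ✓), payload 111110.
Concatenate: 0101100111111110 = 0x59FE (16 bits → U+59FE).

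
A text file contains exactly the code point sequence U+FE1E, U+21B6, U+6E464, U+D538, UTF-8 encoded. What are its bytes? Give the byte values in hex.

EF B8 9E E2 86 B6 F1 AE 91 A4 ED 94 B8

U+FE1E: 3-byte form → EF B8 9E.
U+21B6: 3-byte form → E2 86 B6.
U+6E464: 4-byte form → F1 AE 91 A4.
U+D538: 3-byte form → ED 94 B8.
Concatenated (13 bytes): EF B8 9E E2 86 B6 F1 AE 91 A4 ED 94 B8.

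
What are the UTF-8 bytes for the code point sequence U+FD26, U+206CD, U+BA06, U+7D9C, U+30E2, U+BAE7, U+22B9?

EF B4 A6 F0 A0 9B 8D EB A8 86 E7 B6 9C E3 83 A2 EB AB A7 E2 8A B9

U+FD26: 3-byte form → EF B4 A6.
U+206CD: 4-byte form → F0 A0 9B 8D.
U+BA06: 3-byte form → EB A8 86.
U+7D9C: 3-byte form → E7 B6 9C.
U+30E2: 3-byte form → E3 83 A2.
U+BAE7: 3-byte form → EB AB A7.
U+22B9: 3-byte form → E2 8A B9.
Concatenated (22 bytes): EF B4 A6 F0 A0 9B 8D EB A8 86 E7 B6 9C E3 83 A2 EB AB A7 E2 8A B9.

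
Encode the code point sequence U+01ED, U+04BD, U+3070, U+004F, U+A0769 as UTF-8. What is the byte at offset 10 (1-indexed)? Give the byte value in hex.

0xA0

1-indexed offset 10 is 0-indexed offset 9.
U+01ED → 2-byte form C7 AD at offsets 0–1.
U+04BD → 2-byte form D2 BD at offsets 2–3.
U+3070 → 3-byte form E3 81 B0 at offsets 4–6.
U+004F → 1-byte form 4F at offsets 7–7.
U+A0769 → 4-byte form F2 A0 9D A9 at offsets 8–11.
Offset 9 falls in char 5's range; it's byte 2 of F2 A0 9D A9 = 0xA0.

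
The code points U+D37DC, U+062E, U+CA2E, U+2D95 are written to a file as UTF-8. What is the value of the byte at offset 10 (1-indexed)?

1-indexed offset 10 is 0-indexed offset 9.
U+D37DC → 4-byte form F3 93 9F 9C at offsets 0–3.
U+062E → 2-byte form D8 AE at offsets 4–5.
U+CA2E → 3-byte form EC A8 AE at offsets 6–8.
U+2D95 → 3-byte form E2 B6 95 at offsets 9–11.
Offset 9 falls in char 4's range; it's byte 1 of E2 B6 95 = 0xE2.

0xE2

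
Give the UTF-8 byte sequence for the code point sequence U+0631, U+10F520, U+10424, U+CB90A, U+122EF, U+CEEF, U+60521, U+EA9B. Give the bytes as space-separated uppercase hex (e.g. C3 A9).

D8 B1 F4 8F 94 A0 F0 90 90 A4 F3 8B A4 8A F0 92 8B AF EC BB AF F1 A0 94 A1 EE AA 9B

U+0631: 2-byte form → D8 B1.
U+10F520: 4-byte form → F4 8F 94 A0.
U+10424: 4-byte form → F0 90 90 A4.
U+CB90A: 4-byte form → F3 8B A4 8A.
U+122EF: 4-byte form → F0 92 8B AF.
U+CEEF: 3-byte form → EC BB AF.
U+60521: 4-byte form → F1 A0 94 A1.
U+EA9B: 3-byte form → EE AA 9B.
Concatenated (28 bytes): D8 B1 F4 8F 94 A0 F0 90 90 A4 F3 8B A4 8A F0 92 8B AF EC BB AF F1 A0 94 A1 EE AA 9B.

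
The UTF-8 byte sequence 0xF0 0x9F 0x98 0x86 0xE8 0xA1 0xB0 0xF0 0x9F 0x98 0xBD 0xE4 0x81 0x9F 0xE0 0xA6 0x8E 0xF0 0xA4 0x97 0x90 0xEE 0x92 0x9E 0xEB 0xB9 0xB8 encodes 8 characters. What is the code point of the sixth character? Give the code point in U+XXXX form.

Offset 0: leading byte 0xF0 = 11110000 → 4-byte char #1 = F0 9F 98 86.
Offset 4: leading byte 0xE8 = 11101000 → 3-byte char #2 = E8 A1 B0.
Offset 7: leading byte 0xF0 = 11110000 → 4-byte char #3 = F0 9F 98 BD.
Offset 11: leading byte 0xE4 = 11100100 → 3-byte char #4 = E4 81 9F.
Offset 14: leading byte 0xE0 = 11100000 → 3-byte char #5 = E0 A6 8E.
Offset 17: leading byte 0xF0 = 11110000 → 4-byte char #6 = F0 A4 97 90.
Leading byte 0xF0 = 11110000 matches 11110xxx → 4-byte sequence.
Byte 1: 0xF0 = 11110000, payload 000 (3 bits).
Byte 2: 0xA4 = 10100100 (10xxxxxx ✓), payload 100100.
Byte 3: 0x97 = 10010111 (10xxxxxx ✓), payload 010111.
Byte 4: 0x90 = 10010000 (10xxxxxx ✓), payload 010000.
Concatenate: 000100100010111010000 = 0x245D0 (21 bits → U+245D0).

U+245D0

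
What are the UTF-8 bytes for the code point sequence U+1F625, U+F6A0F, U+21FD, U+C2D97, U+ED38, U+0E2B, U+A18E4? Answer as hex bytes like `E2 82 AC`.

U+1F625: 4-byte form → F0 9F 98 A5.
U+F6A0F: 4-byte form → F3 B6 A8 8F.
U+21FD: 3-byte form → E2 87 BD.
U+C2D97: 4-byte form → F3 82 B6 97.
U+ED38: 3-byte form → EE B4 B8.
U+0E2B: 3-byte form → E0 B8 AB.
U+A18E4: 4-byte form → F2 A1 A3 A4.
Concatenated (25 bytes): F0 9F 98 A5 F3 B6 A8 8F E2 87 BD F3 82 B6 97 EE B4 B8 E0 B8 AB F2 A1 A3 A4.

F0 9F 98 A5 F3 B6 A8 8F E2 87 BD F3 82 B6 97 EE B4 B8 E0 B8 AB F2 A1 A3 A4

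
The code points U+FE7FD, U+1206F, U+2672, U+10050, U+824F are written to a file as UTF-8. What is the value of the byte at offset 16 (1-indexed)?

1-indexed offset 16 is 0-indexed offset 15.
U+FE7FD → 4-byte form F3 BE 9F BD at offsets 0–3.
U+1206F → 4-byte form F0 92 81 AF at offsets 4–7.
U+2672 → 3-byte form E2 99 B2 at offsets 8–10.
U+10050 → 4-byte form F0 90 81 90 at offsets 11–14.
U+824F → 3-byte form E8 89 8F at offsets 15–17.
Offset 15 falls in char 5's range; it's byte 1 of E8 89 8F = 0xE8.

0xE8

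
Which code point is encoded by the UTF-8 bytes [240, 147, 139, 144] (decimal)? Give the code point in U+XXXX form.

U+132D0

Leading byte 0xF0 = 11110000 matches 11110xxx → 4-byte sequence.
Byte 1: 0xF0 = 11110000, payload 000 (3 bits).
Byte 2: 0x93 = 10010011 (10xxxxxx ✓), payload 010011.
Byte 3: 0x8B = 10001011 (10xxxxxx ✓), payload 001011.
Byte 4: 0x90 = 10010000 (10xxxxxx ✓), payload 010000.
Concatenate: 000010011001011010000 = 0x132D0 (21 bits → U+132D0).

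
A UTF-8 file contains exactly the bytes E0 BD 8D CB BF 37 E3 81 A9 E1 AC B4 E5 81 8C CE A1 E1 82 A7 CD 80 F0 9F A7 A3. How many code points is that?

Byte at offset 0: 0xE0 = 11100000 → 3-byte char (#1). Advance 3.
Byte at offset 3: 0xCB = 11001011 → 2-byte char (#2). Advance 2.
Byte at offset 5: 0x37 = 00110111 → 1-byte char (#3). Advance 1.
Byte at offset 6: 0xE3 = 11100011 → 3-byte char (#4). Advance 3.
Byte at offset 9: 0xE1 = 11100001 → 3-byte char (#5). Advance 3.
Byte at offset 12: 0xE5 = 11100101 → 3-byte char (#6). Advance 3.
Byte at offset 15: 0xCE = 11001110 → 2-byte char (#7). Advance 2.
Byte at offset 17: 0xE1 = 11100001 → 3-byte char (#8). Advance 3.
Byte at offset 20: 0xCD = 11001101 → 2-byte char (#9). Advance 2.
Byte at offset 22: 0xF0 = 11110000 → 4-byte char (#10). Advance 4.
Reached end at offset 26 after 10 code points.

10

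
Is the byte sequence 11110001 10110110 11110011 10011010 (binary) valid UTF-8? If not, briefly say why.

Leading byte 0xF1 = 11110001 → 4-byte form.
Byte 3 is 0xF3 = 11110011, which is not 10xxxxxx — expected a continuation byte.

invalid (non-continuation byte where continuation expected)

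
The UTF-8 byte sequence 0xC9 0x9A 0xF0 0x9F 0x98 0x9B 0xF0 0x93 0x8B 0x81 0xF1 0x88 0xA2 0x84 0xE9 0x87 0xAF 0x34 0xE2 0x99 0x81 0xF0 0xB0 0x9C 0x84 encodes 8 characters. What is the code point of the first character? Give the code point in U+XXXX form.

U+025A

Offset 0: leading byte 0xC9 = 11001001 → 2-byte char #1 = C9 9A.
Leading byte 0xC9 = 11001001 matches 110xxxxx → 2-byte sequence.
Byte 1: 0xC9 = 11001001, payload 01001 (5 bits).
Byte 2: 0x9A = 10011010 (10xxxxxx ✓), payload 011010.
Concatenate: 01001011010 = 0x25A (11 bits → U+025A).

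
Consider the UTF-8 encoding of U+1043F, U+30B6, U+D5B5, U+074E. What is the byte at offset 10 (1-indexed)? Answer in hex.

0xB5

1-indexed offset 10 is 0-indexed offset 9.
U+1043F → 4-byte form F0 90 90 BF at offsets 0–3.
U+30B6 → 3-byte form E3 82 B6 at offsets 4–6.
U+D5B5 → 3-byte form ED 96 B5 at offsets 7–9.
Offset 9 falls in char 3's range; it's byte 3 of ED 96 B5 = 0xB5.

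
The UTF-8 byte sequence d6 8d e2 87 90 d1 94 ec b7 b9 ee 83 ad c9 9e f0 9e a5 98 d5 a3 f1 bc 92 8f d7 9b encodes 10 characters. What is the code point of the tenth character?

Offset 0: leading byte 0xD6 = 11010110 → 2-byte char #1 = D6 8D.
Offset 2: leading byte 0xE2 = 11100010 → 3-byte char #2 = E2 87 90.
Offset 5: leading byte 0xD1 = 11010001 → 2-byte char #3 = D1 94.
Offset 7: leading byte 0xEC = 11101100 → 3-byte char #4 = EC B7 B9.
Offset 10: leading byte 0xEE = 11101110 → 3-byte char #5 = EE 83 AD.
Offset 13: leading byte 0xC9 = 11001001 → 2-byte char #6 = C9 9E.
Offset 15: leading byte 0xF0 = 11110000 → 4-byte char #7 = F0 9E A5 98.
Offset 19: leading byte 0xD5 = 11010101 → 2-byte char #8 = D5 A3.
Offset 21: leading byte 0xF1 = 11110001 → 4-byte char #9 = F1 BC 92 8F.
Offset 25: leading byte 0xD7 = 11010111 → 2-byte char #10 = D7 9B.
Leading byte 0xD7 = 11010111 matches 110xxxxx → 2-byte sequence.
Byte 1: 0xD7 = 11010111, payload 10111 (5 bits).
Byte 2: 0x9B = 10011011 (10xxxxxx ✓), payload 011011.
Concatenate: 10111011011 = 0x5DB (11 bits → U+05DB).

U+05DB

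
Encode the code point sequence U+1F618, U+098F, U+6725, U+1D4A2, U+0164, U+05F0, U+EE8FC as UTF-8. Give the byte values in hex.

U+1F618: 4-byte form → F0 9F 98 98.
U+098F: 3-byte form → E0 A6 8F.
U+6725: 3-byte form → E6 9C A5.
U+1D4A2: 4-byte form → F0 9D 92 A2.
U+0164: 2-byte form → C5 A4.
U+05F0: 2-byte form → D7 B0.
U+EE8FC: 4-byte form → F3 AE A3 BC.
Concatenated (22 bytes): F0 9F 98 98 E0 A6 8F E6 9C A5 F0 9D 92 A2 C5 A4 D7 B0 F3 AE A3 BC.

F0 9F 98 98 E0 A6 8F E6 9C A5 F0 9D 92 A2 C5 A4 D7 B0 F3 AE A3 BC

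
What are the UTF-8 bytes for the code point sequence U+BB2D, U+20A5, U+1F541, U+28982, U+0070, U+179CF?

EB AC AD E2 82 A5 F0 9F 95 81 F0 A8 A6 82 70 F0 97 A7 8F

U+BB2D: 3-byte form → EB AC AD.
U+20A5: 3-byte form → E2 82 A5.
U+1F541: 4-byte form → F0 9F 95 81.
U+28982: 4-byte form → F0 A8 A6 82.
U+0070: 1-byte form → 70.
U+179CF: 4-byte form → F0 97 A7 8F.
Concatenated (19 bytes): EB AC AD E2 82 A5 F0 9F 95 81 F0 A8 A6 82 70 F0 97 A7 8F.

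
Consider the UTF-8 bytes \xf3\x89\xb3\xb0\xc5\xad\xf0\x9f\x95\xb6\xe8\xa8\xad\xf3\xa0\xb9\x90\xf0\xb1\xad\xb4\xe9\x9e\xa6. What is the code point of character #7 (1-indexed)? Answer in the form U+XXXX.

U+97A6

Offset 0: leading byte 0xF3 = 11110011 → 4-byte char #1 = F3 89 B3 B0.
Offset 4: leading byte 0xC5 = 11000101 → 2-byte char #2 = C5 AD.
Offset 6: leading byte 0xF0 = 11110000 → 4-byte char #3 = F0 9F 95 B6.
Offset 10: leading byte 0xE8 = 11101000 → 3-byte char #4 = E8 A8 AD.
Offset 13: leading byte 0xF3 = 11110011 → 4-byte char #5 = F3 A0 B9 90.
Offset 17: leading byte 0xF0 = 11110000 → 4-byte char #6 = F0 B1 AD B4.
Offset 21: leading byte 0xE9 = 11101001 → 3-byte char #7 = E9 9E A6.
Leading byte 0xE9 = 11101001 matches 1110xxxx → 3-byte sequence.
Byte 1: 0xE9 = 11101001, payload 1001 (4 bits).
Byte 2: 0x9E = 10011110 (10xxxxxx ✓), payload 011110.
Byte 3: 0xA6 = 10100110 (10xxxxxx ✓), payload 100110.
Concatenate: 1001011110100110 = 0x97A6 (16 bits → U+97A6).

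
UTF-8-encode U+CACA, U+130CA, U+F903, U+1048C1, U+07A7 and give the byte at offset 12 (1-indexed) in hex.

1-indexed offset 12 is 0-indexed offset 11.
U+CACA → 3-byte form EC AB 8A at offsets 0–2.
U+130CA → 4-byte form F0 93 83 8A at offsets 3–6.
U+F903 → 3-byte form EF A4 83 at offsets 7–9.
U+1048C1 → 4-byte form F4 84 A3 81 at offsets 10–13.
Offset 11 falls in char 4's range; it's byte 2 of F4 84 A3 81 = 0x84.

0x84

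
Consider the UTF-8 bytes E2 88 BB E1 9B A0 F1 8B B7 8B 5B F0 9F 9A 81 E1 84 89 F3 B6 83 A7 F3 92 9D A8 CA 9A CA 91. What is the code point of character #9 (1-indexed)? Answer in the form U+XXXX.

U+029A

Offset 0: leading byte 0xE2 = 11100010 → 3-byte char #1 = E2 88 BB.
Offset 3: leading byte 0xE1 = 11100001 → 3-byte char #2 = E1 9B A0.
Offset 6: leading byte 0xF1 = 11110001 → 4-byte char #3 = F1 8B B7 8B.
Offset 10: leading byte 0x5B = 01011011 → 1-byte char #4 = 5B.
Offset 11: leading byte 0xF0 = 11110000 → 4-byte char #5 = F0 9F 9A 81.
Offset 15: leading byte 0xE1 = 11100001 → 3-byte char #6 = E1 84 89.
Offset 18: leading byte 0xF3 = 11110011 → 4-byte char #7 = F3 B6 83 A7.
Offset 22: leading byte 0xF3 = 11110011 → 4-byte char #8 = F3 92 9D A8.
Offset 26: leading byte 0xCA = 11001010 → 2-byte char #9 = CA 9A.
Leading byte 0xCA = 11001010 matches 110xxxxx → 2-byte sequence.
Byte 1: 0xCA = 11001010, payload 01010 (5 bits).
Byte 2: 0x9A = 10011010 (10xxxxxx ✓), payload 011010.
Concatenate: 01010011010 = 0x29A (11 bits → U+029A).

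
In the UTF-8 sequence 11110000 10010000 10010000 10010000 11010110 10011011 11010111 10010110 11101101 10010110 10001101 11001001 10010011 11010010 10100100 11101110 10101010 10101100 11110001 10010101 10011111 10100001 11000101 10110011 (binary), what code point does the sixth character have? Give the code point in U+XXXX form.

Offset 0: leading byte 0xF0 = 11110000 → 4-byte char #1 = F0 90 90 90.
Offset 4: leading byte 0xD6 = 11010110 → 2-byte char #2 = D6 9B.
Offset 6: leading byte 0xD7 = 11010111 → 2-byte char #3 = D7 96.
Offset 8: leading byte 0xED = 11101101 → 3-byte char #4 = ED 96 8D.
Offset 11: leading byte 0xC9 = 11001001 → 2-byte char #5 = C9 93.
Offset 13: leading byte 0xD2 = 11010010 → 2-byte char #6 = D2 A4.
Leading byte 0xD2 = 11010010 matches 110xxxxx → 2-byte sequence.
Byte 1: 0xD2 = 11010010, payload 10010 (5 bits).
Byte 2: 0xA4 = 10100100 (10xxxxxx ✓), payload 100100.
Concatenate: 10010100100 = 0x4A4 (11 bits → U+04A4).

U+04A4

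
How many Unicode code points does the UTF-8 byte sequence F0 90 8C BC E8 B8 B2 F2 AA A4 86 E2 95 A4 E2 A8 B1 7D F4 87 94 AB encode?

7

Byte at offset 0: 0xF0 = 11110000 → 4-byte char (#1). Advance 4.
Byte at offset 4: 0xE8 = 11101000 → 3-byte char (#2). Advance 3.
Byte at offset 7: 0xF2 = 11110010 → 4-byte char (#3). Advance 4.
Byte at offset 11: 0xE2 = 11100010 → 3-byte char (#4). Advance 3.
Byte at offset 14: 0xE2 = 11100010 → 3-byte char (#5). Advance 3.
Byte at offset 17: 0x7D = 01111101 → 1-byte char (#6). Advance 1.
Byte at offset 18: 0xF4 = 11110100 → 4-byte char (#7). Advance 4.
Reached end at offset 22 after 7 code points.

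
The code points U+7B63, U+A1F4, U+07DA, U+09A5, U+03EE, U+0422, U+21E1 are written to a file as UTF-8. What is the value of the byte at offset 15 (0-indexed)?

U+7B63 → 3-byte form E7 AD A3 at offsets 0–2.
U+A1F4 → 3-byte form EA 87 B4 at offsets 3–5.
U+07DA → 2-byte form DF 9A at offsets 6–7.
U+09A5 → 3-byte form E0 A6 A5 at offsets 8–10.
U+03EE → 2-byte form CF AE at offsets 11–12.
U+0422 → 2-byte form D0 A2 at offsets 13–14.
U+21E1 → 3-byte form E2 87 A1 at offsets 15–17.
Offset 15 falls in char 7's range; it's byte 1 of E2 87 A1 = 0xE2.

0xE2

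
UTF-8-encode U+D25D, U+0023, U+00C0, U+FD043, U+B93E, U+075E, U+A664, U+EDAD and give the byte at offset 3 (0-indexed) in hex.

0x23

U+D25D → 3-byte form ED 89 9D at offsets 0–2.
U+0023 → 1-byte form 23 at offsets 3–3.
Offset 3 falls in char 2's range; it's byte 1 of 23 = 0x23.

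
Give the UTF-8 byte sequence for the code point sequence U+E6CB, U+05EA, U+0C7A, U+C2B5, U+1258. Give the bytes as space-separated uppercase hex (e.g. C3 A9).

EE 9B 8B D7 AA E0 B1 BA EC 8A B5 E1 89 98

U+E6CB: 3-byte form → EE 9B 8B.
U+05EA: 2-byte form → D7 AA.
U+0C7A: 3-byte form → E0 B1 BA.
U+C2B5: 3-byte form → EC 8A B5.
U+1258: 3-byte form → E1 89 98.
Concatenated (14 bytes): EE 9B 8B D7 AA E0 B1 BA EC 8A B5 E1 89 98.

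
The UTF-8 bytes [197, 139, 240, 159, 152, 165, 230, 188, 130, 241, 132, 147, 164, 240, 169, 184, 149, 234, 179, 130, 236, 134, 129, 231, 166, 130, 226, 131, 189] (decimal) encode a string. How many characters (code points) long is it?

Byte at offset 0: 0xC5 = 11000101 → 2-byte char (#1). Advance 2.
Byte at offset 2: 0xF0 = 11110000 → 4-byte char (#2). Advance 4.
Byte at offset 6: 0xE6 = 11100110 → 3-byte char (#3). Advance 3.
Byte at offset 9: 0xF1 = 11110001 → 4-byte char (#4). Advance 4.
Byte at offset 13: 0xF0 = 11110000 → 4-byte char (#5). Advance 4.
Byte at offset 17: 0xEA = 11101010 → 3-byte char (#6). Advance 3.
Byte at offset 20: 0xEC = 11101100 → 3-byte char (#7). Advance 3.
Byte at offset 23: 0xE7 = 11100111 → 3-byte char (#8). Advance 3.
Byte at offset 26: 0xE2 = 11100010 → 3-byte char (#9). Advance 3.
Reached end at offset 29 after 9 code points.

9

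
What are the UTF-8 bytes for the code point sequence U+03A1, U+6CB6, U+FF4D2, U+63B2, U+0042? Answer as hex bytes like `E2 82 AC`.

U+03A1: 2-byte form → CE A1.
U+6CB6: 3-byte form → E6 B2 B6.
U+FF4D2: 4-byte form → F3 BF 93 92.
U+63B2: 3-byte form → E6 8E B2.
U+0042: 1-byte form → 42.
Concatenated (13 bytes): CE A1 E6 B2 B6 F3 BF 93 92 E6 8E B2 42.

CE A1 E6 B2 B6 F3 BF 93 92 E6 8E B2 42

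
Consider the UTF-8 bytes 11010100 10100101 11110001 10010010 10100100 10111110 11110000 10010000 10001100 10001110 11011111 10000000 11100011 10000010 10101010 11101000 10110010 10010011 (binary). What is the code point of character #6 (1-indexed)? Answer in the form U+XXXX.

U+8C93

Offset 0: leading byte 0xD4 = 11010100 → 2-byte char #1 = D4 A5.
Offset 2: leading byte 0xF1 = 11110001 → 4-byte char #2 = F1 92 A4 BE.
Offset 6: leading byte 0xF0 = 11110000 → 4-byte char #3 = F0 90 8C 8E.
Offset 10: leading byte 0xDF = 11011111 → 2-byte char #4 = DF 80.
Offset 12: leading byte 0xE3 = 11100011 → 3-byte char #5 = E3 82 AA.
Offset 15: leading byte 0xE8 = 11101000 → 3-byte char #6 = E8 B2 93.
Leading byte 0xE8 = 11101000 matches 1110xxxx → 3-byte sequence.
Byte 1: 0xE8 = 11101000, payload 1000 (4 bits).
Byte 2: 0xB2 = 10110010 (10xxxxxx ✓), payload 110010.
Byte 3: 0x93 = 10010011 (10xxxxxx ✓), payload 010011.
Concatenate: 1000110010010011 = 0x8C93 (16 bits → U+8C93).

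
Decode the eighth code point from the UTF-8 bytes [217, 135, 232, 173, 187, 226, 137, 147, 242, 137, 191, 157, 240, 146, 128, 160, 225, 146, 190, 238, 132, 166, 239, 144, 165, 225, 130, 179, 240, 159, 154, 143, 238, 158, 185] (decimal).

U+F425

Offset 0: leading byte 0xD9 = 11011001 → 2-byte char #1 = D9 87.
Offset 2: leading byte 0xE8 = 11101000 → 3-byte char #2 = E8 AD BB.
Offset 5: leading byte 0xE2 = 11100010 → 3-byte char #3 = E2 89 93.
Offset 8: leading byte 0xF2 = 11110010 → 4-byte char #4 = F2 89 BF 9D.
Offset 12: leading byte 0xF0 = 11110000 → 4-byte char #5 = F0 92 80 A0.
Offset 16: leading byte 0xE1 = 11100001 → 3-byte char #6 = E1 92 BE.
Offset 19: leading byte 0xEE = 11101110 → 3-byte char #7 = EE 84 A6.
Offset 22: leading byte 0xEF = 11101111 → 3-byte char #8 = EF 90 A5.
Leading byte 0xEF = 11101111 matches 1110xxxx → 3-byte sequence.
Byte 1: 0xEF = 11101111, payload 1111 (4 bits).
Byte 2: 0x90 = 10010000 (10xxxxxx ✓), payload 010000.
Byte 3: 0xA5 = 10100101 (10xxxxxx ✓), payload 100101.
Concatenate: 1111010000100101 = 0xF425 (16 bits → U+F425).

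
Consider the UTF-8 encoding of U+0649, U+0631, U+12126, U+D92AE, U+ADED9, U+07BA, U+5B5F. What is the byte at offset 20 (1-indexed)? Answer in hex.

1-indexed offset 20 is 0-indexed offset 19.
U+0649 → 2-byte form D9 89 at offsets 0–1.
U+0631 → 2-byte form D8 B1 at offsets 2–3.
U+12126 → 4-byte form F0 92 84 A6 at offsets 4–7.
U+D92AE → 4-byte form F3 99 8A AE at offsets 8–11.
U+ADED9 → 4-byte form F2 AD BB 99 at offsets 12–15.
U+07BA → 2-byte form DE BA at offsets 16–17.
U+5B5F → 3-byte form E5 AD 9F at offsets 18–20.
Offset 19 falls in char 7's range; it's byte 2 of E5 AD 9F = 0xAD.

0xAD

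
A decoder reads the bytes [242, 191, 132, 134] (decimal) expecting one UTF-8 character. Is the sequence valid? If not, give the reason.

valid

Leading byte 0xF2 = 11110010 → 4-byte form.
Continuation bytes 0xBF=10111111, 0x84=10000100, 0x86=10000110 all match 10xxxxxx.
Decoded value 0xBF106 is ≥ 0x10000 (shortest form) and not a surrogate.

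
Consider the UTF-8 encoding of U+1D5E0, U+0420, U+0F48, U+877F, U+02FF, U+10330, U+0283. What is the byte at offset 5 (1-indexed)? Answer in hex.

0xD0

1-indexed offset 5 is 0-indexed offset 4.
U+1D5E0 → 4-byte form F0 9D 97 A0 at offsets 0–3.
U+0420 → 2-byte form D0 A0 at offsets 4–5.
Offset 4 falls in char 2's range; it's byte 1 of D0 A0 = 0xD0.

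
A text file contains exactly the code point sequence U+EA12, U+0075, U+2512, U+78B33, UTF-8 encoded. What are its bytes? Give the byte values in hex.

U+EA12: 3-byte form → EE A8 92.
U+0075: 1-byte form → 75.
U+2512: 3-byte form → E2 94 92.
U+78B33: 4-byte form → F1 B8 AC B3.
Concatenated (11 bytes): EE A8 92 75 E2 94 92 F1 B8 AC B3.

EE A8 92 75 E2 94 92 F1 B8 AC B3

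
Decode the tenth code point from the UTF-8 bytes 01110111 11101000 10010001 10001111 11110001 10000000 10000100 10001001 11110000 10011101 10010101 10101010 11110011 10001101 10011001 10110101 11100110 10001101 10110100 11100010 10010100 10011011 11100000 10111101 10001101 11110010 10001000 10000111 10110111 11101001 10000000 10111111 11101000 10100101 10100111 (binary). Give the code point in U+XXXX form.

Offset 0: leading byte 0x77 = 01110111 → 1-byte char #1 = 77.
Offset 1: leading byte 0xE8 = 11101000 → 3-byte char #2 = E8 91 8F.
Offset 4: leading byte 0xF1 = 11110001 → 4-byte char #3 = F1 80 84 89.
Offset 8: leading byte 0xF0 = 11110000 → 4-byte char #4 = F0 9D 95 AA.
Offset 12: leading byte 0xF3 = 11110011 → 4-byte char #5 = F3 8D 99 B5.
Offset 16: leading byte 0xE6 = 11100110 → 3-byte char #6 = E6 8D B4.
Offset 19: leading byte 0xE2 = 11100010 → 3-byte char #7 = E2 94 9B.
Offset 22: leading byte 0xE0 = 11100000 → 3-byte char #8 = E0 BD 8D.
Offset 25: leading byte 0xF2 = 11110010 → 4-byte char #9 = F2 88 87 B7.
Offset 29: leading byte 0xE9 = 11101001 → 3-byte char #10 = E9 80 BF.
Leading byte 0xE9 = 11101001 matches 1110xxxx → 3-byte sequence.
Byte 1: 0xE9 = 11101001, payload 1001 (4 bits).
Byte 2: 0x80 = 10000000 (10xxxxxx ✓), payload 000000.
Byte 3: 0xBF = 10111111 (10xxxxxx ✓), payload 111111.
Concatenate: 1001000000111111 = 0x903F (16 bits → U+903F).

U+903F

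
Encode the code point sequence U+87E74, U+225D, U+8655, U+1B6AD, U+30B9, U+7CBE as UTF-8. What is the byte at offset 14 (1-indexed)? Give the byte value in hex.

1-indexed offset 14 is 0-indexed offset 13.
U+87E74 → 4-byte form F2 87 B9 B4 at offsets 0–3.
U+225D → 3-byte form E2 89 9D at offsets 4–6.
U+8655 → 3-byte form E8 99 95 at offsets 7–9.
U+1B6AD → 4-byte form F0 9B 9A AD at offsets 10–13.
Offset 13 falls in char 4's range; it's byte 4 of F0 9B 9A AD = 0xAD.

0xAD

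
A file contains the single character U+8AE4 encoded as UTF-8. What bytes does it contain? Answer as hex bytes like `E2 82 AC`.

U+8AE4 = 0x8AE4 = 35556 decimal. In range U+0800–U+FFFF → 3-byte form: 1110xxxx 10xxxxxx 10xxxxxx.
Binary (16 bits): 1000101011100100.
Split 4+6+6: 1000 | 101011 | 100100.
Byte 1: 11101000 = 0xE8.
Byte 2: 10101011 = 0xAB.
Byte 3: 10100100 = 0xA4.

E8 AB A4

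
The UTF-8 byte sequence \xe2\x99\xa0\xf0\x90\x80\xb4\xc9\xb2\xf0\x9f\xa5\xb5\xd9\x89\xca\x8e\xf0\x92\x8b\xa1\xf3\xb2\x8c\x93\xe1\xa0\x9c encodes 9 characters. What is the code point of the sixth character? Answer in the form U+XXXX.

Offset 0: leading byte 0xE2 = 11100010 → 3-byte char #1 = E2 99 A0.
Offset 3: leading byte 0xF0 = 11110000 → 4-byte char #2 = F0 90 80 B4.
Offset 7: leading byte 0xC9 = 11001001 → 2-byte char #3 = C9 B2.
Offset 9: leading byte 0xF0 = 11110000 → 4-byte char #4 = F0 9F A5 B5.
Offset 13: leading byte 0xD9 = 11011001 → 2-byte char #5 = D9 89.
Offset 15: leading byte 0xCA = 11001010 → 2-byte char #6 = CA 8E.
Leading byte 0xCA = 11001010 matches 110xxxxx → 2-byte sequence.
Byte 1: 0xCA = 11001010, payload 01010 (5 bits).
Byte 2: 0x8E = 10001110 (10xxxxxx ✓), payload 001110.
Concatenate: 01010001110 = 0x28E (11 bits → U+028E).

U+028E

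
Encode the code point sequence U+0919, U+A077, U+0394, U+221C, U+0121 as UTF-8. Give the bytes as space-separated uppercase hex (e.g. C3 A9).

U+0919: 3-byte form → E0 A4 99.
U+A077: 3-byte form → EA 81 B7.
U+0394: 2-byte form → CE 94.
U+221C: 3-byte form → E2 88 9C.
U+0121: 2-byte form → C4 A1.
Concatenated (13 bytes): E0 A4 99 EA 81 B7 CE 94 E2 88 9C C4 A1.

E0 A4 99 EA 81 B7 CE 94 E2 88 9C C4 A1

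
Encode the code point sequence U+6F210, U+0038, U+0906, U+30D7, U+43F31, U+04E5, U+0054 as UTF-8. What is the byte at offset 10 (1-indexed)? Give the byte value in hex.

1-indexed offset 10 is 0-indexed offset 9.
U+6F210 → 4-byte form F1 AF 88 90 at offsets 0–3.
U+0038 → 1-byte form 38 at offsets 4–4.
U+0906 → 3-byte form E0 A4 86 at offsets 5–7.
U+30D7 → 3-byte form E3 83 97 at offsets 8–10.
Offset 9 falls in char 4's range; it's byte 2 of E3 83 97 = 0x83.

0x83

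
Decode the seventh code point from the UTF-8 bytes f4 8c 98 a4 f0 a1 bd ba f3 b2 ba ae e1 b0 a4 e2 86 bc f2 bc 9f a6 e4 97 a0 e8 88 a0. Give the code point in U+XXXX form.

U+45E0

Offset 0: leading byte 0xF4 = 11110100 → 4-byte char #1 = F4 8C 98 A4.
Offset 4: leading byte 0xF0 = 11110000 → 4-byte char #2 = F0 A1 BD BA.
Offset 8: leading byte 0xF3 = 11110011 → 4-byte char #3 = F3 B2 BA AE.
Offset 12: leading byte 0xE1 = 11100001 → 3-byte char #4 = E1 B0 A4.
Offset 15: leading byte 0xE2 = 11100010 → 3-byte char #5 = E2 86 BC.
Offset 18: leading byte 0xF2 = 11110010 → 4-byte char #6 = F2 BC 9F A6.
Offset 22: leading byte 0xE4 = 11100100 → 3-byte char #7 = E4 97 A0.
Leading byte 0xE4 = 11100100 matches 1110xxxx → 3-byte sequence.
Byte 1: 0xE4 = 11100100, payload 0100 (4 bits).
Byte 2: 0x97 = 10010111 (10xxxxxx ✓), payload 010111.
Byte 3: 0xA0 = 10100000 (10xxxxxx ✓), payload 100000.
Concatenate: 0100010111100000 = 0x45E0 (16 bits → U+45E0).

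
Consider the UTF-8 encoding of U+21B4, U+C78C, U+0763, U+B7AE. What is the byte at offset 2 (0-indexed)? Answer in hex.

U+21B4 → 3-byte form E2 86 B4 at offsets 0–2.
Offset 2 falls in char 1's range; it's byte 3 of E2 86 B4 = 0xB4.

0xB4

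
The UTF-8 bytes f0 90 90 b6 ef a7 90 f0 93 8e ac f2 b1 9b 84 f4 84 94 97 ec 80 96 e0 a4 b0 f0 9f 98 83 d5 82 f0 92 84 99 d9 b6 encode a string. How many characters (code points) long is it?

Byte at offset 0: 0xF0 = 11110000 → 4-byte char (#1). Advance 4.
Byte at offset 4: 0xEF = 11101111 → 3-byte char (#2). Advance 3.
Byte at offset 7: 0xF0 = 11110000 → 4-byte char (#3). Advance 4.
Byte at offset 11: 0xF2 = 11110010 → 4-byte char (#4). Advance 4.
Byte at offset 15: 0xF4 = 11110100 → 4-byte char (#5). Advance 4.
Byte at offset 19: 0xEC = 11101100 → 3-byte char (#6). Advance 3.
Byte at offset 22: 0xE0 = 11100000 → 3-byte char (#7). Advance 3.
Byte at offset 25: 0xF0 = 11110000 → 4-byte char (#8). Advance 4.
Byte at offset 29: 0xD5 = 11010101 → 2-byte char (#9). Advance 2.
Byte at offset 31: 0xF0 = 11110000 → 4-byte char (#10). Advance 4.
Byte at offset 35: 0xD9 = 11011001 → 2-byte char (#11). Advance 2.
Reached end at offset 37 after 11 code points.

11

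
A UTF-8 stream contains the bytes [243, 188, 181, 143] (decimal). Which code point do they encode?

Leading byte 0xF3 = 11110011 matches 11110xxx → 4-byte sequence.
Byte 1: 0xF3 = 11110011, payload 011 (3 bits).
Byte 2: 0xBC = 10111100 (10xxxxxx ✓), payload 111100.
Byte 3: 0xB5 = 10110101 (10xxxxxx ✓), payload 110101.
Byte 4: 0x8F = 10001111 (10xxxxxx ✓), payload 001111.
Concatenate: 011111100110101001111 = 0xFCD4F (21 bits → U+FCD4F).

U+FCD4F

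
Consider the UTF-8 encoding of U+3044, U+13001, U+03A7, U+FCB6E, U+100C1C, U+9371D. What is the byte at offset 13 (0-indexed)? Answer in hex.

U+3044 → 3-byte form E3 81 84 at offsets 0–2.
U+13001 → 4-byte form F0 93 80 81 at offsets 3–6.
U+03A7 → 2-byte form CE A7 at offsets 7–8.
U+FCB6E → 4-byte form F3 BC AD AE at offsets 9–12.
U+100C1C → 4-byte form F4 80 B0 9C at offsets 13–16.
Offset 13 falls in char 5's range; it's byte 1 of F4 80 B0 9C = 0xF4.

0xF4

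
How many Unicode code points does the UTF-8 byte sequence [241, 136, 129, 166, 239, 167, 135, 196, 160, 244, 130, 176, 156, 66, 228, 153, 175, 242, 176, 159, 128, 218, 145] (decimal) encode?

Byte at offset 0: 0xF1 = 11110001 → 4-byte char (#1). Advance 4.
Byte at offset 4: 0xEF = 11101111 → 3-byte char (#2). Advance 3.
Byte at offset 7: 0xC4 = 11000100 → 2-byte char (#3). Advance 2.
Byte at offset 9: 0xF4 = 11110100 → 4-byte char (#4). Advance 4.
Byte at offset 13: 0x42 = 01000010 → 1-byte char (#5). Advance 1.
Byte at offset 14: 0xE4 = 11100100 → 3-byte char (#6). Advance 3.
Byte at offset 17: 0xF2 = 11110010 → 4-byte char (#7). Advance 4.
Byte at offset 21: 0xDA = 11011010 → 2-byte char (#8). Advance 2.
Reached end at offset 23 after 8 code points.

8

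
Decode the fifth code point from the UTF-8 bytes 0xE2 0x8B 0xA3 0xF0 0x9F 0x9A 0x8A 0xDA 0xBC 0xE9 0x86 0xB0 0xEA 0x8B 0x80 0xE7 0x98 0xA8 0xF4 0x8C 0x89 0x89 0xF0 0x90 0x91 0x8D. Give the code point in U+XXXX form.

Offset 0: leading byte 0xE2 = 11100010 → 3-byte char #1 = E2 8B A3.
Offset 3: leading byte 0xF0 = 11110000 → 4-byte char #2 = F0 9F 9A 8A.
Offset 7: leading byte 0xDA = 11011010 → 2-byte char #3 = DA BC.
Offset 9: leading byte 0xE9 = 11101001 → 3-byte char #4 = E9 86 B0.
Offset 12: leading byte 0xEA = 11101010 → 3-byte char #5 = EA 8B 80.
Leading byte 0xEA = 11101010 matches 1110xxxx → 3-byte sequence.
Byte 1: 0xEA = 11101010, payload 1010 (4 bits).
Byte 2: 0x8B = 10001011 (10xxxxxx ✓), payload 001011.
Byte 3: 0x80 = 10000000 (10xxxxxx ✓), payload 000000.
Concatenate: 1010001011000000 = 0xA2C0 (16 bits → U+A2C0).

U+A2C0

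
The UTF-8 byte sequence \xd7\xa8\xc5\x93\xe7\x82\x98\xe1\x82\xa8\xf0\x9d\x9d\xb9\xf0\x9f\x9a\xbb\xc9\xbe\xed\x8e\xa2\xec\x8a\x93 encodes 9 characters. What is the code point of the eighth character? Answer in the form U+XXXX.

U+D3A2

Offset 0: leading byte 0xD7 = 11010111 → 2-byte char #1 = D7 A8.
Offset 2: leading byte 0xC5 = 11000101 → 2-byte char #2 = C5 93.
Offset 4: leading byte 0xE7 = 11100111 → 3-byte char #3 = E7 82 98.
Offset 7: leading byte 0xE1 = 11100001 → 3-byte char #4 = E1 82 A8.
Offset 10: leading byte 0xF0 = 11110000 → 4-byte char #5 = F0 9D 9D B9.
Offset 14: leading byte 0xF0 = 11110000 → 4-byte char #6 = F0 9F 9A BB.
Offset 18: leading byte 0xC9 = 11001001 → 2-byte char #7 = C9 BE.
Offset 20: leading byte 0xED = 11101101 → 3-byte char #8 = ED 8E A2.
Leading byte 0xED = 11101101 matches 1110xxxx → 3-byte sequence.
Byte 1: 0xED = 11101101, payload 1101 (4 bits).
Byte 2: 0x8E = 10001110 (10xxxxxx ✓), payload 001110.
Byte 3: 0xA2 = 10100010 (10xxxxxx ✓), payload 100010.
Concatenate: 1101001110100010 = 0xD3A2 (16 bits → U+D3A2).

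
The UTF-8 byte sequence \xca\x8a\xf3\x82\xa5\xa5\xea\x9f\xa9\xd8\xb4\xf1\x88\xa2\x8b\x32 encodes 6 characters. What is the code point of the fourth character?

U+0634

Offset 0: leading byte 0xCA = 11001010 → 2-byte char #1 = CA 8A.
Offset 2: leading byte 0xF3 = 11110011 → 4-byte char #2 = F3 82 A5 A5.
Offset 6: leading byte 0xEA = 11101010 → 3-byte char #3 = EA 9F A9.
Offset 9: leading byte 0xD8 = 11011000 → 2-byte char #4 = D8 B4.
Leading byte 0xD8 = 11011000 matches 110xxxxx → 2-byte sequence.
Byte 1: 0xD8 = 11011000, payload 11000 (5 bits).
Byte 2: 0xB4 = 10110100 (10xxxxxx ✓), payload 110100.
Concatenate: 11000110100 = 0x634 (11 bits → U+0634).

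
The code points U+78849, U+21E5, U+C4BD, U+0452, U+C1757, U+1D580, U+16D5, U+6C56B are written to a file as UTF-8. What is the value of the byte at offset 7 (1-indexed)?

1-indexed offset 7 is 0-indexed offset 6.
U+78849 → 4-byte form F1 B8 A1 89 at offsets 0–3.
U+21E5 → 3-byte form E2 87 A5 at offsets 4–6.
Offset 6 falls in char 2's range; it's byte 3 of E2 87 A5 = 0xA5.

0xA5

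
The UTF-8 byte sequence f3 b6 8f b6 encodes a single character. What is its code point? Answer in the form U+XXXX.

U+F63F6

Leading byte 0xF3 = 11110011 matches 11110xxx → 4-byte sequence.
Byte 1: 0xF3 = 11110011, payload 011 (3 bits).
Byte 2: 0xB6 = 10110110 (10xxxxxx ✓), payload 110110.
Byte 3: 0x8F = 10001111 (10xxxxxx ✓), payload 001111.
Byte 4: 0xB6 = 10110110 (10xxxxxx ✓), payload 110110.
Concatenate: 011110110001111110110 = 0xF63F6 (21 bits → U+F63F6).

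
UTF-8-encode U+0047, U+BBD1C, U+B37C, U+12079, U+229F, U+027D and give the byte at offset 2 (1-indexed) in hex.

1-indexed offset 2 is 0-indexed offset 1.
U+0047 → 1-byte form 47 at offsets 0–0.
U+BBD1C → 4-byte form F2 BB B4 9C at offsets 1–4.
Offset 1 falls in char 2's range; it's byte 1 of F2 BB B4 9C = 0xF2.

0xF2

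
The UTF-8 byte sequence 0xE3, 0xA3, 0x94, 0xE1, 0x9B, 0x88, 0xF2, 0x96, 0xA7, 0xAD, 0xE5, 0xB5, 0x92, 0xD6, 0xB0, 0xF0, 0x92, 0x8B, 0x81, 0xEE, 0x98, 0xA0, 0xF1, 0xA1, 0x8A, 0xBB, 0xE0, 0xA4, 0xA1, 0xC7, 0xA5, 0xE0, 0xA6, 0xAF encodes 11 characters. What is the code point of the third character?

Offset 0: leading byte 0xE3 = 11100011 → 3-byte char #1 = E3 A3 94.
Offset 3: leading byte 0xE1 = 11100001 → 3-byte char #2 = E1 9B 88.
Offset 6: leading byte 0xF2 = 11110010 → 4-byte char #3 = F2 96 A7 AD.
Leading byte 0xF2 = 11110010 matches 11110xxx → 4-byte sequence.
Byte 1: 0xF2 = 11110010, payload 010 (3 bits).
Byte 2: 0x96 = 10010110 (10xxxxxx ✓), payload 010110.
Byte 3: 0xA7 = 10100111 (10xxxxxx ✓), payload 100111.
Byte 4: 0xAD = 10101101 (10xxxxxx ✓), payload 101101.
Concatenate: 010010110100111101101 = 0x969ED (21 bits → U+969ED).

U+969ED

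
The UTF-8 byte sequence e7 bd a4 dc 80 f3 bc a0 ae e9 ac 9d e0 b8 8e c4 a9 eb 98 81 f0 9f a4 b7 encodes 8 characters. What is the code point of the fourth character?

U+9B1D

Offset 0: leading byte 0xE7 = 11100111 → 3-byte char #1 = E7 BD A4.
Offset 3: leading byte 0xDC = 11011100 → 2-byte char #2 = DC 80.
Offset 5: leading byte 0xF3 = 11110011 → 4-byte char #3 = F3 BC A0 AE.
Offset 9: leading byte 0xE9 = 11101001 → 3-byte char #4 = E9 AC 9D.
Leading byte 0xE9 = 11101001 matches 1110xxxx → 3-byte sequence.
Byte 1: 0xE9 = 11101001, payload 1001 (4 bits).
Byte 2: 0xAC = 10101100 (10xxxxxx ✓), payload 101100.
Byte 3: 0x9D = 10011101 (10xxxxxx ✓), payload 011101.
Concatenate: 1001101100011101 = 0x9B1D (16 bits → U+9B1D).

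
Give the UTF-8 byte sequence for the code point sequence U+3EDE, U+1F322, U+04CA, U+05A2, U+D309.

E3 BB 9E F0 9F 8C A2 D3 8A D6 A2 ED 8C 89

U+3EDE: 3-byte form → E3 BB 9E.
U+1F322: 4-byte form → F0 9F 8C A2.
U+04CA: 2-byte form → D3 8A.
U+05A2: 2-byte form → D6 A2.
U+D309: 3-byte form → ED 8C 89.
Concatenated (14 bytes): E3 BB 9E F0 9F 8C A2 D3 8A D6 A2 ED 8C 89.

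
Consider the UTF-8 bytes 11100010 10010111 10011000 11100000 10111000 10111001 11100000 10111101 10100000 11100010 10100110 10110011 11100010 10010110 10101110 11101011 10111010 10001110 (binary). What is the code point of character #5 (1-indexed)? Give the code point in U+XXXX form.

U+25AE

Offset 0: leading byte 0xE2 = 11100010 → 3-byte char #1 = E2 97 98.
Offset 3: leading byte 0xE0 = 11100000 → 3-byte char #2 = E0 B8 B9.
Offset 6: leading byte 0xE0 = 11100000 → 3-byte char #3 = E0 BD A0.
Offset 9: leading byte 0xE2 = 11100010 → 3-byte char #4 = E2 A6 B3.
Offset 12: leading byte 0xE2 = 11100010 → 3-byte char #5 = E2 96 AE.
Leading byte 0xE2 = 11100010 matches 1110xxxx → 3-byte sequence.
Byte 1: 0xE2 = 11100010, payload 0010 (4 bits).
Byte 2: 0x96 = 10010110 (10xxxxxx ✓), payload 010110.
Byte 3: 0xAE = 10101110 (10xxxxxx ✓), payload 101110.
Concatenate: 0010010110101110 = 0x25AE (16 bits → U+25AE).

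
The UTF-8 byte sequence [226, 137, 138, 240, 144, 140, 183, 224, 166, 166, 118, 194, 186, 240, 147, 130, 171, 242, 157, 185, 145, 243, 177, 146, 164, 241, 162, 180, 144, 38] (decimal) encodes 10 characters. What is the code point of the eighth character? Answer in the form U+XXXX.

Offset 0: leading byte 0xE2 = 11100010 → 3-byte char #1 = E2 89 8A.
Offset 3: leading byte 0xF0 = 11110000 → 4-byte char #2 = F0 90 8C B7.
Offset 7: leading byte 0xE0 = 11100000 → 3-byte char #3 = E0 A6 A6.
Offset 10: leading byte 0x76 = 01110110 → 1-byte char #4 = 76.
Offset 11: leading byte 0xC2 = 11000010 → 2-byte char #5 = C2 BA.
Offset 13: leading byte 0xF0 = 11110000 → 4-byte char #6 = F0 93 82 AB.
Offset 17: leading byte 0xF2 = 11110010 → 4-byte char #7 = F2 9D B9 91.
Offset 21: leading byte 0xF3 = 11110011 → 4-byte char #8 = F3 B1 92 A4.
Leading byte 0xF3 = 11110011 matches 11110xxx → 4-byte sequence.
Byte 1: 0xF3 = 11110011, payload 011 (3 bits).
Byte 2: 0xB1 = 10110001 (10xxxxxx ✓), payload 110001.
Byte 3: 0x92 = 10010010 (10xxxxxx ✓), payload 010010.
Byte 4: 0xA4 = 10100100 (10xxxxxx ✓), payload 100100.
Concatenate: 011110001010010100100 = 0xF14A4 (21 bits → U+F14A4).

U+F14A4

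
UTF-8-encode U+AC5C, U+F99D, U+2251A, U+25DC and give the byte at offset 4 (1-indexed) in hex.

0xEF

1-indexed offset 4 is 0-indexed offset 3.
U+AC5C → 3-byte form EA B1 9C at offsets 0–2.
U+F99D → 3-byte form EF A6 9D at offsets 3–5.
Offset 3 falls in char 2's range; it's byte 1 of EF A6 9D = 0xEF.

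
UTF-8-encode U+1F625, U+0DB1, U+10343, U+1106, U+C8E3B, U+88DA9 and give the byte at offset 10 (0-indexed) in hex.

0x83

U+1F625 → 4-byte form F0 9F 98 A5 at offsets 0–3.
U+0DB1 → 3-byte form E0 B6 B1 at offsets 4–6.
U+10343 → 4-byte form F0 90 8D 83 at offsets 7–10.
Offset 10 falls in char 3's range; it's byte 4 of F0 90 8D 83 = 0x83.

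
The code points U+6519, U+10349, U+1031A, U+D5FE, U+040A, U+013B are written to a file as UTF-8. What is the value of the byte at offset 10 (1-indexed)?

1-indexed offset 10 is 0-indexed offset 9.
U+6519 → 3-byte form E6 94 99 at offsets 0–2.
U+10349 → 4-byte form F0 90 8D 89 at offsets 3–6.
U+1031A → 4-byte form F0 90 8C 9A at offsets 7–10.
Offset 9 falls in char 3's range; it's byte 3 of F0 90 8C 9A = 0x8C.

0x8C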